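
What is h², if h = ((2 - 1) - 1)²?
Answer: 0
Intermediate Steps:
h = 0 (h = (1 - 1)² = 0² = 0)
h² = 0² = 0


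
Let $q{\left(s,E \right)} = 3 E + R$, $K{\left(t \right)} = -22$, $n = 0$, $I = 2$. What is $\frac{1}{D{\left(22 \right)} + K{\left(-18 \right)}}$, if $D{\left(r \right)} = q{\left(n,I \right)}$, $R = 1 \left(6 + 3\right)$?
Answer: $- \frac{1}{7} \approx -0.14286$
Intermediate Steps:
$R = 9$ ($R = 1 \cdot 9 = 9$)
$q{\left(s,E \right)} = 9 + 3 E$ ($q{\left(s,E \right)} = 3 E + 9 = 9 + 3 E$)
$D{\left(r \right)} = 15$ ($D{\left(r \right)} = 9 + 3 \cdot 2 = 9 + 6 = 15$)
$\frac{1}{D{\left(22 \right)} + K{\left(-18 \right)}} = \frac{1}{15 - 22} = \frac{1}{-7} = - \frac{1}{7}$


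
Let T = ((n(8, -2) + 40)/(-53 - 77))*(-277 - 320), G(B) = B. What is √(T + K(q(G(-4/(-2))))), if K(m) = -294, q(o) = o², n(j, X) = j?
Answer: I*√310830/65 ≈ 8.5773*I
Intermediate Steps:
T = 14328/65 (T = ((8 + 40)/(-53 - 77))*(-277 - 320) = (48/(-130))*(-597) = (48*(-1/130))*(-597) = -24/65*(-597) = 14328/65 ≈ 220.43)
√(T + K(q(G(-4/(-2))))) = √(14328/65 - 294) = √(-4782/65) = I*√310830/65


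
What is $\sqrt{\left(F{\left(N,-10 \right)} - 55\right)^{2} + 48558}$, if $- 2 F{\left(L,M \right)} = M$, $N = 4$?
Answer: $7 \sqrt{1042} \approx 225.96$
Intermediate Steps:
$F{\left(L,M \right)} = - \frac{M}{2}$
$\sqrt{\left(F{\left(N,-10 \right)} - 55\right)^{2} + 48558} = \sqrt{\left(\left(- \frac{1}{2}\right) \left(-10\right) - 55\right)^{2} + 48558} = \sqrt{\left(5 - 55\right)^{2} + 48558} = \sqrt{\left(-50\right)^{2} + 48558} = \sqrt{2500 + 48558} = \sqrt{51058} = 7 \sqrt{1042}$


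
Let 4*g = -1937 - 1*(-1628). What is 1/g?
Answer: -4/309 ≈ -0.012945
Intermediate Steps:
g = -309/4 (g = (-1937 - 1*(-1628))/4 = (-1937 + 1628)/4 = (1/4)*(-309) = -309/4 ≈ -77.250)
1/g = 1/(-309/4) = -4/309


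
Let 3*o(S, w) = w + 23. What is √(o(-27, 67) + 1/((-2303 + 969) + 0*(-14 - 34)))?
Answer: √53385346/1334 ≈ 5.4772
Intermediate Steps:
o(S, w) = 23/3 + w/3 (o(S, w) = (w + 23)/3 = (23 + w)/3 = 23/3 + w/3)
√(o(-27, 67) + 1/((-2303 + 969) + 0*(-14 - 34))) = √((23/3 + (⅓)*67) + 1/((-2303 + 969) + 0*(-14 - 34))) = √((23/3 + 67/3) + 1/(-1334 + 0*(-48))) = √(30 + 1/(-1334 + 0)) = √(30 + 1/(-1334)) = √(30 - 1/1334) = √(40019/1334) = √53385346/1334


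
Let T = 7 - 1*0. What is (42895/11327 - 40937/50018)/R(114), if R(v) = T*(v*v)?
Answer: 1681828711/51540540117192 ≈ 3.2631e-5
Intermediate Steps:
T = 7 (T = 7 + 0 = 7)
R(v) = 7*v² (R(v) = 7*(v*v) = 7*v²)
(42895/11327 - 40937/50018)/R(114) = (42895/11327 - 40937/50018)/((7*114²)) = (42895*(1/11327) - 40937*1/50018)/((7*12996)) = (42895/11327 - 40937/50018)/90972 = (1681828711/566553886)*(1/90972) = 1681828711/51540540117192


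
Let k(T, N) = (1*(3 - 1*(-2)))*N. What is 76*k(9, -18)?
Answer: -6840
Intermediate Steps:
k(T, N) = 5*N (k(T, N) = (1*(3 + 2))*N = (1*5)*N = 5*N)
76*k(9, -18) = 76*(5*(-18)) = 76*(-90) = -6840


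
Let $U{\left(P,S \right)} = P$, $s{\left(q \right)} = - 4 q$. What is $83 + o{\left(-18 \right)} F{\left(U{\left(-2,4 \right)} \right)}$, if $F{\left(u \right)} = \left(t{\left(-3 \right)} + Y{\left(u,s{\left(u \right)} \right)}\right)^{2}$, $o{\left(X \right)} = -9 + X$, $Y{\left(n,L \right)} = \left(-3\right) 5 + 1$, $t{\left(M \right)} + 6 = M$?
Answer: $-14200$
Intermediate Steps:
$t{\left(M \right)} = -6 + M$
$Y{\left(n,L \right)} = -14$ ($Y{\left(n,L \right)} = -15 + 1 = -14$)
$F{\left(u \right)} = 529$ ($F{\left(u \right)} = \left(\left(-6 - 3\right) - 14\right)^{2} = \left(-9 - 14\right)^{2} = \left(-23\right)^{2} = 529$)
$83 + o{\left(-18 \right)} F{\left(U{\left(-2,4 \right)} \right)} = 83 + \left(-9 - 18\right) 529 = 83 - 14283 = -14200$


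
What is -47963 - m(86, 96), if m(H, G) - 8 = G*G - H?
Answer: -57101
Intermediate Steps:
m(H, G) = 8 + G**2 - H (m(H, G) = 8 + (G*G - H) = 8 + (G**2 - H) = 8 + G**2 - H)
-47963 - m(86, 96) = -47963 - (8 + 96**2 - 1*86) = -47963 - (8 + 9216 - 86) = -47963 - 1*9138 = -47963 - 9138 = -57101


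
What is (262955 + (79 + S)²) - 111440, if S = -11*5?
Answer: 152091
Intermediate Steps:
S = -55
(262955 + (79 + S)²) - 111440 = (262955 + (79 - 55)²) - 111440 = (262955 + 24²) - 111440 = (262955 + 576) - 111440 = 263531 - 111440 = 152091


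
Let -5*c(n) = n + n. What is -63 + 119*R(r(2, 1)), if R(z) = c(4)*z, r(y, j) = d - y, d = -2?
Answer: 3493/5 ≈ 698.60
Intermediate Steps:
c(n) = -2*n/5 (c(n) = -(n + n)/5 = -2*n/5)
r(y, j) = -2 - y
R(z) = -8*z/5 (R(z) = (-2/5*4)*z = -8*z/5)
-63 + 119*R(r(2, 1)) = -63 + 119*(-8*(-2 - 1*2)/5) = -63 + 119*(-8*(-2 - 2)/5) = -63 + 119*(-8/5*(-4)) = -63 + 119*(32/5) = -63 + 3808/5 = 3493/5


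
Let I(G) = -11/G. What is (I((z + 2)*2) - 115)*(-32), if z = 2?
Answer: 3724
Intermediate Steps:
(I((z + 2)*2) - 115)*(-32) = (-11*1/(2*(2 + 2)) - 115)*(-32) = (-11/(4*2) - 115)*(-32) = (-11/8 - 115)*(-32) = -931/8*(-32) = 3724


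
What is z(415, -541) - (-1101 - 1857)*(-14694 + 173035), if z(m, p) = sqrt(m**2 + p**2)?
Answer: 468372678 + sqrt(464906) ≈ 4.6837e+8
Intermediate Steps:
z(415, -541) - (-1101 - 1857)*(-14694 + 173035) = sqrt(415**2 + (-541)**2) - (-1101 - 1857)*(-14694 + 173035) = sqrt(172225 + 292681) - (-2958)*158341 = sqrt(464906) - 1*(-468372678) = sqrt(464906) + 468372678 = 468372678 + sqrt(464906)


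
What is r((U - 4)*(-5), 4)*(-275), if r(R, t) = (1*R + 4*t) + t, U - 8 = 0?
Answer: 0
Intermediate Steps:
U = 8 (U = 8 + 0 = 8)
r(R, t) = R + 5*t (r(R, t) = (R + 4*t) + t = R + 5*t)
r((U - 4)*(-5), 4)*(-275) = ((8 - 4)*(-5) + 5*4)*(-275) = (4*(-5) + 20)*(-275) = (-20 + 20)*(-275) = 0*(-275) = 0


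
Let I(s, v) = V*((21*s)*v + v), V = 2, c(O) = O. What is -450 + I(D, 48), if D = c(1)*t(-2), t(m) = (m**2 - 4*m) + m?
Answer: 19806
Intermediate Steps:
t(m) = m**2 - 3*m
D = 10 (D = 1*(-2*(-3 - 2)) = 1*(-2*(-5)) = 1*10 = 10)
I(s, v) = 2*v + 42*s*v (I(s, v) = 2*((21*s)*v + v) = 2*(21*s*v + v) = 2*(v + 21*s*v) = 2*v + 42*s*v)
-450 + I(D, 48) = -450 + 2*48*(1 + 21*10) = -450 + 2*48*(1 + 210) = -450 + 2*48*211 = -450 + 20256 = 19806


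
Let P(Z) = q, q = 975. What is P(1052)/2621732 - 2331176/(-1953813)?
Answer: 6113623684507/5122374064116 ≈ 1.1935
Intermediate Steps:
P(Z) = 975
P(1052)/2621732 - 2331176/(-1953813) = 975/2621732 - 2331176/(-1953813) = 975*(1/2621732) - 2331176*(-1/1953813) = 975/2621732 + 2331176/1953813 = 6113623684507/5122374064116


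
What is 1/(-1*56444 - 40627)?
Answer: -1/97071 ≈ -1.0302e-5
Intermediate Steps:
1/(-1*56444 - 40627) = 1/(-56444 - 40627) = 1/(-97071) = -1/97071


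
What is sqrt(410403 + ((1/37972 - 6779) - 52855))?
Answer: sqrt(126441068652217)/18986 ≈ 592.26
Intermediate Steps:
sqrt(410403 + ((1/37972 - 6779) - 52855)) = sqrt(410403 + (-257412187/37972 - 52855)) = sqrt(410403 - 2264422247/37972) = sqrt(13319400469/37972) = sqrt(126441068652217)/18986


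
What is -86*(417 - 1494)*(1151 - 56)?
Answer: 101421090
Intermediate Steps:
-86*(417 - 1494)*(1151 - 56) = -(-92622)*1095 = -86*(-1179315) = 101421090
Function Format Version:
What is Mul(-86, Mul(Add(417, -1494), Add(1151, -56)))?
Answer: 101421090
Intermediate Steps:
Mul(-86, Mul(Add(417, -1494), Add(1151, -56))) = Mul(-86, Mul(-1077, 1095)) = Mul(-86, -1179315) = 101421090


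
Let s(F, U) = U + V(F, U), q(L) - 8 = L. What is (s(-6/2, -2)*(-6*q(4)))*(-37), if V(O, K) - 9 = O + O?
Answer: 2664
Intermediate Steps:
V(O, K) = 9 + 2*O (V(O, K) = 9 + (O + O) = 9 + 2*O)
q(L) = 8 + L
s(F, U) = 9 + U + 2*F (s(F, U) = U + (9 + 2*F) = 9 + U + 2*F)
(s(-6/2, -2)*(-6*q(4)))*(-37) = ((9 - 2 + 2*(-6/2))*(-6*(8 + 4)))*(-37) = ((9 - 2 + 2*(-6*1/2))*(-6*12))*(-37) = ((9 - 2 + 2*(-3))*(-72))*(-37) = ((9 - 2 - 6)*(-72))*(-37) = (1*(-72))*(-37) = -72*(-37) = 2664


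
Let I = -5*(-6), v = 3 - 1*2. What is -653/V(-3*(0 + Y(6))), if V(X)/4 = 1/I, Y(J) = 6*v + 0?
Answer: -9795/2 ≈ -4897.5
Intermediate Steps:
v = 1 (v = 3 - 2 = 1)
Y(J) = 6 (Y(J) = 6*1 + 0 = 6 + 0 = 6)
I = 30
V(X) = 2/15 (V(X) = 4/30 = 4*(1/30) = 2/15)
-653/V(-3*(0 + Y(6))) = -653/2/15 = -653*15/2 = -9795/2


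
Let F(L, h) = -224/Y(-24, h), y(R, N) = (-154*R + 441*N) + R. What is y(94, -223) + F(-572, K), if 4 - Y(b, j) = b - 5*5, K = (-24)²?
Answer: -5974649/53 ≈ -1.1273e+5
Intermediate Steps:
y(R, N) = -153*R + 441*N
K = 576
Y(b, j) = 29 - b (Y(b, j) = 4 - (b - 5*5) = 4 - (b - 25) = 4 - (-25 + b) = 4 + (25 - b) = 29 - b)
F(L, h) = -224/53 (F(L, h) = -224/(29 - 1*(-24)) = -224/(29 + 24) = -224/53)
y(94, -223) + F(-572, K) = (-153*94 + 441*(-223)) - 224/53 = (-14382 - 98343) - 224/53 = -112725 - 224/53 = -5974649/53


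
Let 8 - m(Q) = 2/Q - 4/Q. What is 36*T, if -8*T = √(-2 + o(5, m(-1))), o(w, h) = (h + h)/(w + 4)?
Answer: -3*I*√6/2 ≈ -3.6742*I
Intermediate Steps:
m(Q) = 8 + 2/Q (m(Q) = 8 - (2/Q - 4/Q) = 8 - (-2)/Q = 8 + 2/Q)
o(w, h) = 2*h/(4 + w) (o(w, h) = (2*h)/(4 + w) = 2*h/(4 + w))
T = -I*√6/24 (T = -√(-2 + 2*(8 + 2/(-1))/(4 + 5))/8 = -√(-2 + 2*(8 + 2*(-1))/9)/8 = -√(-2 + 2*(8 - 2)*(⅑))/8 = -√(-2 + 2*6*(⅑))/8 = -√(-2 + 4/3)/8 = -I*√6/24 ≈ -0.10206*I)
36*T = 36*(-I*√6/24) = -3*I*√6/2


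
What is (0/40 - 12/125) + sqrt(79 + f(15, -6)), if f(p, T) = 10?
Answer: -12/125 + sqrt(89) ≈ 9.3380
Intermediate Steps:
(0/40 - 12/125) + sqrt(79 + f(15, -6)) = (0/40 - 12/125) + sqrt(79 + 10) = (0*(1/40) - 12*1/125) + sqrt(89) = (0 - 12/125) + sqrt(89) = -12/125 + sqrt(89)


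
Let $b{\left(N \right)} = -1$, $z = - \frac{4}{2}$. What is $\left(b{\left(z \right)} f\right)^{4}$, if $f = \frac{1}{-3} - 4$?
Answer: $\frac{28561}{81} \approx 352.6$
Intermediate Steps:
$z = -2$ ($z = \left(-4\right) \frac{1}{2} = -2$)
$f = - \frac{13}{3}$ ($f = - \frac{1}{3} - 4 = - \frac{13}{3} \approx -4.3333$)
$\left(b{\left(z \right)} f\right)^{4} = \left(\left(-1\right) \left(- \frac{13}{3}\right)\right)^{4} = \left(\frac{13}{3}\right)^{4} = \frac{28561}{81}$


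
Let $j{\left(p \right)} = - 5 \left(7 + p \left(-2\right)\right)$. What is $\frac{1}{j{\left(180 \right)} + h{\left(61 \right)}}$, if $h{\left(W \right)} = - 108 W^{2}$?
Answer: $- \frac{1}{400103} \approx -2.4994 \cdot 10^{-6}$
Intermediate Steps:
$j{\left(p \right)} = -35 + 10 p$ ($j{\left(p \right)} = - 5 \left(7 - 2 p\right) = -35 + 10 p$)
$\frac{1}{j{\left(180 \right)} + h{\left(61 \right)}} = \frac{1}{\left(-35 + 10 \cdot 180\right) - 108 \cdot 61^{2}} = \frac{1}{\left(-35 + 1800\right) - 401868} = \frac{1}{1765 - 401868} = \frac{1}{-400103} = - \frac{1}{400103}$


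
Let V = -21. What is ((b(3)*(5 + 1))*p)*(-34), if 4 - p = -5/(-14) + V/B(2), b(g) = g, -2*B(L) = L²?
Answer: 29376/7 ≈ 4196.6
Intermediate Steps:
B(L) = -L²/2
p = -48/7 (p = 4 - (-5/(-14) - 21/((-½*2²))) = 4 - (-5*(-1/14) - 21/((-½*4))) = 4 - (5/14 - 21/(-2)) = 4 - (5/14 - 21*(-½)) = 4 - (5/14 + 21/2) = 4 - 1*76/7 = 4 - 76/7 = -48/7 ≈ -6.8571)
((b(3)*(5 + 1))*p)*(-34) = ((3*(5 + 1))*(-48/7))*(-34) = ((3*6)*(-48/7))*(-34) = (18*(-48/7))*(-34) = -864/7*(-34) = 29376/7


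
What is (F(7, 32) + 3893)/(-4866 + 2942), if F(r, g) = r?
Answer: -75/37 ≈ -2.0270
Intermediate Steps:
(F(7, 32) + 3893)/(-4866 + 2942) = (7 + 3893)/(-4866 + 2942) = 3900/(-1924) = 3900*(-1/1924) = -75/37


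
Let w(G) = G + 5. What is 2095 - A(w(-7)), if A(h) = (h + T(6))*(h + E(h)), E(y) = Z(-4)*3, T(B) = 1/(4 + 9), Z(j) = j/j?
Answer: 27260/13 ≈ 2096.9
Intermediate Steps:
Z(j) = 1
T(B) = 1/13
w(G) = 5 + G
E(y) = 3 (E(y) = 1*3 = 3)
A(h) = (3 + h)*(1/13 + h) (A(h) = (h + 1/13)*(h + 3) = (1/13 + h)*(3 + h) = (3 + h)*(1/13 + h))
2095 - A(w(-7)) = 2095 - (3/13 + (5 - 7)² + 40*(5 - 7)/13) = 2095 - (3/13 + (-2)² + (40/13)*(-2)) = 2095 - (3/13 + 4 - 80/13) = 2095 - 1*(-25/13) = 2095 + 25/13 = 27260/13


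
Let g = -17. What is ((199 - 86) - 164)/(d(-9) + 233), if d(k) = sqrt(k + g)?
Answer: -233/1065 + I*sqrt(26)/1065 ≈ -0.21878 + 0.0047878*I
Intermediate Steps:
d(k) = sqrt(-17 + k) (d(k) = sqrt(k - 17) = sqrt(-17 + k))
((199 - 86) - 164)/(d(-9) + 233) = ((199 - 86) - 164)/(sqrt(-17 - 9) + 233) = (113 - 164)/(sqrt(-26) + 233) = -51/(I*sqrt(26) + 233) = -51/(233 + I*sqrt(26))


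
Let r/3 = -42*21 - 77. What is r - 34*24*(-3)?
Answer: -429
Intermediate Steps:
r = -2877 (r = 3*(-42*21 - 77) = 3*(-882 - 77) = 3*(-959) = -2877)
r - 34*24*(-3) = -2877 - 34*24*(-3) = -2877 - 816*(-3) = -2877 - 1*(-2448) = -2877 + 2448 = -429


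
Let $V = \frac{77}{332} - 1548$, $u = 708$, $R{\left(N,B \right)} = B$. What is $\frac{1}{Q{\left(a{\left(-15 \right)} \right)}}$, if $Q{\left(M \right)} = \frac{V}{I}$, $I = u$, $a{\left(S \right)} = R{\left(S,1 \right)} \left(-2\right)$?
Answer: $- \frac{235056}{513859} \approx -0.45743$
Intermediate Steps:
$a{\left(S \right)} = -2$ ($a{\left(S \right)} = 1 \left(-2\right) = -2$)
$I = 708$
$V = - \frac{513859}{332}$ ($V = 77 \cdot \frac{1}{332} - 1548 = \frac{77}{332} - 1548 = - \frac{513859}{332} \approx -1547.8$)
$Q{\left(M \right)} = - \frac{513859}{235056}$ ($Q{\left(M \right)} = - \frac{513859}{332 \cdot 708} = \left(- \frac{513859}{332}\right) \frac{1}{708} = - \frac{513859}{235056}$)
$\frac{1}{Q{\left(a{\left(-15 \right)} \right)}} = \frac{1}{- \frac{513859}{235056}} = - \frac{235056}{513859}$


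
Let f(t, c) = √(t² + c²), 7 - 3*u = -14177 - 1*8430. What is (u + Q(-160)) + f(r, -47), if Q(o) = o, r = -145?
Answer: 7378 + √23234 ≈ 7530.4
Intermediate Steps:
u = 7538 (u = 7/3 - (-14177 - 1*8430)/3 = 7/3 - (-14177 - 8430)/3 = 7/3 - ⅓*(-22607) = 7/3 + 22607/3 = 7538)
f(t, c) = √(c² + t²)
(u + Q(-160)) + f(r, -47) = (7538 - 160) + √((-47)² + (-145)²) = 7378 + √(2209 + 21025) = 7378 + √23234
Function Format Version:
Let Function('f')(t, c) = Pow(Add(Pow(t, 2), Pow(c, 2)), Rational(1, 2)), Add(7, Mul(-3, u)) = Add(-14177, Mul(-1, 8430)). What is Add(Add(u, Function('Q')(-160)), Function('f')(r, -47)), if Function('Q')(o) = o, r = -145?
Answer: Add(7378, Pow(23234, Rational(1, 2))) ≈ 7530.4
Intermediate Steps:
u = 7538 (u = Add(Rational(7, 3), Mul(Rational(-1, 3), Add(-14177, Mul(-1, 8430)))) = Add(Rational(7, 3), Mul(Rational(-1, 3), Add(-14177, -8430))) = Add(Rational(7, 3), Mul(Rational(-1, 3), -22607)) = Add(Rational(7, 3), Rational(22607, 3)) = 7538)
Function('f')(t, c) = Pow(Add(Pow(c, 2), Pow(t, 2)), Rational(1, 2))
Add(Add(u, Function('Q')(-160)), Function('f')(r, -47)) = Add(Add(7538, -160), Pow(Add(Pow(-47, 2), Pow(-145, 2)), Rational(1, 2))) = Add(7378, Pow(Add(2209, 21025), Rational(1, 2))) = Add(7378, Pow(23234, Rational(1, 2)))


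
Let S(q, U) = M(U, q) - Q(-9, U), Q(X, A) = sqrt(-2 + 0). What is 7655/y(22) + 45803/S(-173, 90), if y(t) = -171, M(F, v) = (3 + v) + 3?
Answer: (-7655*sqrt(2) + 9110698*I)/(171*(sqrt(2) - 167*I)) ≈ -319.02 + 2.3224*I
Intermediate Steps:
M(F, v) = 6 + v
Q(X, A) = I*sqrt(2) (Q(X, A) = sqrt(-2) = I*sqrt(2))
S(q, U) = 6 + q - I*sqrt(2) (S(q, U) = (6 + q) - I*sqrt(2) = 6 + q - I*sqrt(2))
7655/y(22) + 45803/S(-173, 90) = 7655/(-171) + 45803/(6 - 173 - I*sqrt(2)) = 7655*(-1/171) + 45803/(-167 - I*sqrt(2)) = -7655/171 + 45803/(-167 - I*sqrt(2))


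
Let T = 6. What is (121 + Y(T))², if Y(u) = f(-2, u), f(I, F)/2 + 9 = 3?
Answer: 11881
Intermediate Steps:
f(I, F) = -12 (f(I, F) = -18 + 2*3 = -18 + 6 = -12)
Y(u) = -12
(121 + Y(T))² = (121 - 12)² = 109² = 11881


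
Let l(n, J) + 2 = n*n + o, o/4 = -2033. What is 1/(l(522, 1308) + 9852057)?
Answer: 1/10116407 ≈ 9.8849e-8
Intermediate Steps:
o = -8132 (o = 4*(-2033) = -8132)
l(n, J) = -8134 + n² (l(n, J) = -2 + (n*n - 8132) = -2 + (n² - 8132) = -2 + (-8132 + n²) = -8134 + n²)
1/(l(522, 1308) + 9852057) = 1/((-8134 + 522²) + 9852057) = 1/((-8134 + 272484) + 9852057) = 1/(264350 + 9852057) = 1/10116407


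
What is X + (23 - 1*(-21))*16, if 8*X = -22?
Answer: 2805/4 ≈ 701.25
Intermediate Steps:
X = -11/4 (X = (1/8)*(-22) = -11/4 ≈ -2.7500)
X + (23 - 1*(-21))*16 = -11/4 + (23 - 1*(-21))*16 = -11/4 + (23 + 21)*16 = -11/4 + 44*16 = -11/4 + 704 = 2805/4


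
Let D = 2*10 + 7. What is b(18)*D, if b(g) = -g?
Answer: -486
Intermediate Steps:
D = 27 (D = 20 + 7 = 27)
b(18)*D = -1*18*27 = -18*27 = -486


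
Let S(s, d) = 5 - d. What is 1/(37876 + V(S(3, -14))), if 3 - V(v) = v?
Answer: 1/37860 ≈ 2.6413e-5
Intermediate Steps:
V(v) = 3 - v
1/(37876 + V(S(3, -14))) = 1/(37876 + (3 - (5 - 1*(-14)))) = 1/(37876 + (3 - (5 + 14))) = 1/(37876 + (3 - 1*19)) = 1/(37876 + (3 - 19)) = 1/(37876 - 16) = 1/37860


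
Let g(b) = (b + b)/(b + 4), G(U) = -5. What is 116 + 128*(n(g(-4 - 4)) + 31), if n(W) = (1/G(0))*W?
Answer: 19908/5 ≈ 3981.6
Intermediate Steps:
g(b) = 2*b/(4 + b) (g(b) = (2*b)/(4 + b) = 2*b/(4 + b))
n(W) = -W/5 (n(W) = (1/(-5))*W = (1*(-1/5))*W = -W/5)
116 + 128*(n(g(-4 - 4)) + 31) = 116 + 128*(-2*(-4 - 4)/(5*(4 + (-4 - 4))) + 31) = 116 + 128*(-2*(-8)/(5*(4 - 8)) + 31) = 116 + 128*(-2*(-8)/(5*(-4)) + 31) = 116 + 128*(-2*(-8)*(-1)/(5*4) + 31) = 116 + 128*(-1/5*4 + 31) = 116 + 128*(-4/5 + 31) = 116 + 128*(151/5) = 116 + 19328/5 = 19908/5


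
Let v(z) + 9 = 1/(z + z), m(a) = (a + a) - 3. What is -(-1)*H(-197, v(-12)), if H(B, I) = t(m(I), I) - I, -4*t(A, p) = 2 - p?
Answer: 201/32 ≈ 6.2813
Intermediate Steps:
m(a) = -3 + 2*a (m(a) = 2*a - 3 = -3 + 2*a)
t(A, p) = -½ + p/4 (t(A, p) = -(2 - p)/4 = -½ + p/4)
v(z) = -9 + 1/(2*z) (v(z) = -9 + 1/(z + z) = -9 + 1/(2*z))
H(B, I) = -½ - 3*I/4 (H(B, I) = (-½ + I/4) - I = -½ - 3*I/4)
-(-1)*H(-197, v(-12)) = -(-1)*(-½ - 3*(-9 + (½)/(-12))/4) = -(-1)*(-½ - 3*(-9 + (½)*(-1/12))/4) = -(-1)*(-½ - 3*(-9 - 1/24)/4) = -(-1)*(-½ - ¾*(-217/24)) = -(-1)*(-½ + 217/32) = -(-1)*201/32 = -1*(-201/32) = 201/32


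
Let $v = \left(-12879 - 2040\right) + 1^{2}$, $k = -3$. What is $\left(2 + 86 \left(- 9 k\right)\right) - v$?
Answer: $17242$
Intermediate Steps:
$v = -14918$ ($v = -14919 + 1 = -14918$)
$\left(2 + 86 \left(- 9 k\right)\right) - v = \left(2 + 86 \left(\left(-9\right) \left(-3\right)\right)\right) - -14918 = \left(2 + 86 \cdot 27\right) + 14918 = \left(2 + 2322\right) + 14918 = 2324 + 14918 = 17242$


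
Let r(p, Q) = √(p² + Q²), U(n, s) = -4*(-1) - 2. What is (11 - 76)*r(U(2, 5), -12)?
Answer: -130*√37 ≈ -790.76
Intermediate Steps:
U(n, s) = 2 (U(n, s) = 4 - 2 = 2)
r(p, Q) = √(Q² + p²)
(11 - 76)*r(U(2, 5), -12) = (11 - 76)*√((-12)² + 2²) = -65*√(144 + 4) = -130*√37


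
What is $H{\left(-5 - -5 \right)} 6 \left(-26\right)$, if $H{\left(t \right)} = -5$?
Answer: $780$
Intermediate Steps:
$H{\left(-5 - -5 \right)} 6 \left(-26\right) = \left(-5\right) 6 \left(-26\right) = \left(-30\right) \left(-26\right) = 780$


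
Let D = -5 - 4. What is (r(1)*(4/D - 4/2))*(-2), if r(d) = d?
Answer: 44/9 ≈ 4.8889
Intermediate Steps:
D = -9
(r(1)*(4/D - 4/2))*(-2) = (1*(4/(-9) - 4/2))*(-2) = (1*(4*(-⅑) - 4*½))*(-2) = (1*(-4/9 - 2))*(-2) = (1*(-22/9))*(-2) = -22/9*(-2) = 44/9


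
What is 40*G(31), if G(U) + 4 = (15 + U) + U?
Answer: 2920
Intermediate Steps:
G(U) = 11 + 2*U (G(U) = -4 + ((15 + U) + U) = -4 + (15 + 2*U) = 11 + 2*U)
40*G(31) = 40*(11 + 2*31) = 40*(11 + 62) = 40*73 = 2920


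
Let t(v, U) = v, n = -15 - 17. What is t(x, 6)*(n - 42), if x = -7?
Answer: 518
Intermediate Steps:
n = -32
t(x, 6)*(n - 42) = -7*(-32 - 42) = -7*(-74) = 518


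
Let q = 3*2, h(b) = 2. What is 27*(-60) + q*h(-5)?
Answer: -1608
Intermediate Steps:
q = 6
27*(-60) + q*h(-5) = 27*(-60) + 6*2 = -1620 + 12 = -1608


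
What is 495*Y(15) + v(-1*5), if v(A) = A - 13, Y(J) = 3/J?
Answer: 81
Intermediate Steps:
v(A) = -13 + A
495*Y(15) + v(-1*5) = 495*(3/15) + (-13 - 1*5) = 495*(3*(1/15)) + (-13 - 5) = 495*(⅕) - 18 = 99 - 18 = 81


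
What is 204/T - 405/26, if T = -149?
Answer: -65649/3874 ≈ -16.946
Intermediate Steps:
204/T - 405/26 = 204/(-149) - 405/26 = 204*(-1/149) - 405*1/26 = -204/149 - 405/26 = -65649/3874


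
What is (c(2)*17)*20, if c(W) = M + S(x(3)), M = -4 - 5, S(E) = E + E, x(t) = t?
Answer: -1020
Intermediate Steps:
S(E) = 2*E
M = -9
c(W) = -3 (c(W) = -9 + 2*3 = -9 + 6 = -3)
(c(2)*17)*20 = -3*17*20 = -51*20 = -1020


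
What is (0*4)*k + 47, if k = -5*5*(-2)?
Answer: 47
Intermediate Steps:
k = 50 (k = -25*(-2) = 50)
(0*4)*k + 47 = (0*4)*50 + 47 = 0*50 + 47 = 0 + 47 = 47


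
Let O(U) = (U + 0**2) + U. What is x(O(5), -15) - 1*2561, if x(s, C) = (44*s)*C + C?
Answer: -9176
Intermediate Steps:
O(U) = 2*U (O(U) = (U + 0) + U = U + U = 2*U)
x(s, C) = C + 44*C*s (x(s, C) = 44*C*s + C = C + 44*C*s)
x(O(5), -15) - 1*2561 = -15*(1 + 44*(2*5)) - 1*2561 = -15*(1 + 44*10) - 2561 = -15*(1 + 440) - 2561 = -15*441 - 2561 = -6615 - 2561 = -9176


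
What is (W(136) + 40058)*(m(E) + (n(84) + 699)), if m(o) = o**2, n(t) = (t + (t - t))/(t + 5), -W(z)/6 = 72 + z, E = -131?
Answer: 61693307440/89 ≈ 6.9318e+8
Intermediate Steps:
W(z) = -432 - 6*z (W(z) = -6*(72 + z) = -432 - 6*z)
n(t) = t/(5 + t) (n(t) = (t + 0)/(5 + t) = t/(5 + t))
(W(136) + 40058)*(m(E) + (n(84) + 699)) = ((-432 - 6*136) + 40058)*((-131)**2 + (84/(5 + 84) + 699)) = ((-432 - 816) + 40058)*(17161 + (84/89 + 699)) = (-1248 + 40058)*(17161 + (84*(1/89) + 699)) = 38810*(17161 + (84/89 + 699)) = 38810*(17161 + 62295/89) = 38810*(1589624/89) = 61693307440/89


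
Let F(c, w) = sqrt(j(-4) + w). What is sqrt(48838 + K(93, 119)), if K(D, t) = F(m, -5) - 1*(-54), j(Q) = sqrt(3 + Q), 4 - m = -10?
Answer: sqrt(48892 + sqrt(-5 + I)) ≈ 221.12 + 0.0051*I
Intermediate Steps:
m = 14 (m = 4 - 1*(-10) = 4 + 10 = 14)
F(c, w) = sqrt(I + w) (F(c, w) = sqrt(sqrt(3 - 4) + w) = sqrt(sqrt(-1) + w) = sqrt(I + w))
K(D, t) = 54 + sqrt(-5 + I) (K(D, t) = sqrt(I - 5) - 1*(-54) = sqrt(-5 + I) + 54 = 54 + sqrt(-5 + I))
sqrt(48838 + K(93, 119)) = sqrt(48838 + (54 + sqrt(-5 + I))) = sqrt(48892 + sqrt(-5 + I))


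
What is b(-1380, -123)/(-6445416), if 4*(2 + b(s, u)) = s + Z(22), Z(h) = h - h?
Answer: 347/6445416 ≈ 5.3837e-5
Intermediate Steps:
Z(h) = 0
b(s, u) = -2 + s/4 (b(s, u) = -2 + (s + 0)/4 = -2 + s/4)
b(-1380, -123)/(-6445416) = (-2 + (¼)*(-1380))/(-6445416) = (-2 - 345)*(-1/6445416) = -347*(-1/6445416) = 347/6445416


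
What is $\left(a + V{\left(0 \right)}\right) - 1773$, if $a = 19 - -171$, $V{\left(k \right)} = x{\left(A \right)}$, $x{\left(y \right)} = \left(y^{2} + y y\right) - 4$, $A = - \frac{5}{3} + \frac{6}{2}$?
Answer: $- \frac{14251}{9} \approx -1583.4$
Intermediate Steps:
$A = \frac{4}{3}$ ($A = \left(-5\right) \frac{1}{3} + 6 \cdot \frac{1}{2} = - \frac{5}{3} + 3 = \frac{4}{3} \approx 1.3333$)
$x{\left(y \right)} = -4 + 2 y^{2}$ ($x{\left(y \right)} = \left(y^{2} + y^{2}\right) - 4 = 2 y^{2} - 4 = -4 + 2 y^{2}$)
$V{\left(k \right)} = - \frac{4}{9}$ ($V{\left(k \right)} = -4 + 2 \left(\frac{4}{3}\right)^{2} = -4 + 2 \cdot \frac{16}{9} = -4 + \frac{32}{9} = - \frac{4}{9}$)
$a = 190$ ($a = 19 + 171 = 190$)
$\left(a + V{\left(0 \right)}\right) - 1773 = \left(190 - \frac{4}{9}\right) - 1773 = \frac{1706}{9} - 1773 = - \frac{14251}{9}$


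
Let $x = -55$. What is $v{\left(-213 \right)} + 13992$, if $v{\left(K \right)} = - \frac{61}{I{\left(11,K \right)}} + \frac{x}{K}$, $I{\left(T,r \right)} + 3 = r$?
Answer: $\frac{214589603}{15336} \approx 13993.0$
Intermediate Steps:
$I{\left(T,r \right)} = -3 + r$
$v{\left(K \right)} = - \frac{61}{-3 + K} - \frac{55}{K}$
$v{\left(-213 \right)} + 13992 = \frac{165 - -24708}{\left(-213\right) \left(-3 - 213\right)} + 13992 = - \frac{165 + 24708}{213 \left(-216\right)} + 13992 = \left(- \frac{1}{213}\right) \left(- \frac{1}{216}\right) 24873 + 13992 = \frac{8291}{15336} + 13992 = \frac{214589603}{15336}$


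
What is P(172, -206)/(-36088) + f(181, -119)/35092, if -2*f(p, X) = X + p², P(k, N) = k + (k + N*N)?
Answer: -261278501/158300012 ≈ -1.6505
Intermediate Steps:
P(k, N) = N² + 2*k (P(k, N) = k + (k + N²) = N² + 2*k)
f(p, X) = -X/2 - p²/2 (f(p, X) = -(X + p²)/2 = -X/2 - p²/2)
P(172, -206)/(-36088) + f(181, -119)/35092 = ((-206)² + 2*172)/(-36088) + (-½*(-119) - ½*181²)/35092 = (42436 + 344)*(-1/36088) + (119/2 - ½*32761)*(1/35092) = 42780*(-1/36088) + (119/2 - 32761/2)*(1/35092) = -10695/9022 - 16321*1/35092 = -10695/9022 - 16321/35092 = -261278501/158300012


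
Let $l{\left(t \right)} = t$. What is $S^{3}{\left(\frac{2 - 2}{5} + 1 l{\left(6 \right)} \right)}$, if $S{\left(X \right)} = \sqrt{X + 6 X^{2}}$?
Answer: $222 \sqrt{222} \approx 3307.7$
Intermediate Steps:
$S^{3}{\left(\frac{2 - 2}{5} + 1 l{\left(6 \right)} \right)} = \left(\sqrt{\left(\frac{2 - 2}{5} + 1 \cdot 6\right) \left(1 + 6 \left(\frac{2 - 2}{5} + 1 \cdot 6\right)\right)}\right)^{3} = \left(\sqrt{\left(\left(2 - 2\right) \frac{1}{5} + 6\right) \left(1 + 6 \left(\left(2 - 2\right) \frac{1}{5} + 6\right)\right)}\right)^{3} = \left(\sqrt{\left(0 \cdot \frac{1}{5} + 6\right) \left(1 + 6 \left(0 \cdot \frac{1}{5} + 6\right)\right)}\right)^{3} = \left(\sqrt{\left(0 + 6\right) \left(1 + 6 \left(0 + 6\right)\right)}\right)^{3} = \left(\sqrt{6 \left(1 + 6 \cdot 6\right)}\right)^{3} = \left(\sqrt{6 \left(1 + 36\right)}\right)^{3} = \left(\sqrt{6 \cdot 37}\right)^{3} = \left(\sqrt{222}\right)^{3} = 222 \sqrt{222}$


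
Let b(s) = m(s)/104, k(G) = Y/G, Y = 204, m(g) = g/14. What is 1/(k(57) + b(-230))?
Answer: 13832/47319 ≈ 0.29231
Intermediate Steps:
m(g) = g/14 (m(g) = g*(1/14) = g/14)
k(G) = 204/G
b(s) = s/1456 (b(s) = (s/14)/104 = (s/14)*(1/104) = s/1456)
1/(k(57) + b(-230)) = 1/(204/57 + (1/1456)*(-230)) = 1/(204*(1/57) - 115/728) = 1/(68/19 - 115/728) = 1/(47319/13832) = 13832/47319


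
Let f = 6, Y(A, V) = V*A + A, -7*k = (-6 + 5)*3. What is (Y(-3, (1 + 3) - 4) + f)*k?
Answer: 9/7 ≈ 1.2857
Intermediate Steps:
k = 3/7 (k = -(-6 + 5)*3/7 = -(-1)*3/7 = -⅐*(-3) = 3/7 ≈ 0.42857)
Y(A, V) = A + A*V (Y(A, V) = A*V + A = A + A*V)
(Y(-3, (1 + 3) - 4) + f)*k = (-3*(1 + ((1 + 3) - 4)) + 6)*(3/7) = (-3*(1 + (4 - 4)) + 6)*(3/7) = (-3*(1 + 0) + 6)*(3/7) = (-3*1 + 6)*(3/7) = (-3 + 6)*(3/7) = 3*(3/7) = 9/7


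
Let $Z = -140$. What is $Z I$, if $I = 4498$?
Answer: $-629720$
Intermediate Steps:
$Z I = \left(-140\right) 4498 = -629720$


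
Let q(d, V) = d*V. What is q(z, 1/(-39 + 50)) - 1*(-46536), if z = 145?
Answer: 512041/11 ≈ 46549.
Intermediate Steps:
q(d, V) = V*d
q(z, 1/(-39 + 50)) - 1*(-46536) = 145/(-39 + 50) - 1*(-46536) = 145/11 + 46536 = 512041/11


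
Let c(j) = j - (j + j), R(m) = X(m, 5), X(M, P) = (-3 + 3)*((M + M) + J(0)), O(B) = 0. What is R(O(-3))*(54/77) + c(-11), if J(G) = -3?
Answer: 11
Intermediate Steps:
X(M, P) = 0 (X(M, P) = (-3 + 3)*((M + M) - 3) = 0*(2*M - 3) = 0*(-3 + 2*M) = 0)
R(m) = 0
c(j) = -j (c(j) = j - 2*j = -j)
R(O(-3))*(54/77) + c(-11) = 0*(54/77) - 1*(-11) = 0*(54*(1/77)) + 11 = 0*(54/77) + 11 = 0 + 11 = 11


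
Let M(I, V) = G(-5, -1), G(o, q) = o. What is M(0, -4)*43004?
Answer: -215020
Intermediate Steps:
M(I, V) = -5
M(0, -4)*43004 = -5*43004 = -215020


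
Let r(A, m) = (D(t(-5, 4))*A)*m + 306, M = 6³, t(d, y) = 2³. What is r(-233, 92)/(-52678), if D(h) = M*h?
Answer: 18520551/26339 ≈ 703.16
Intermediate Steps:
t(d, y) = 8
M = 216
D(h) = 216*h
r(A, m) = 306 + 1728*A*m (r(A, m) = ((216*8)*A)*m + 306 = (1728*A)*m + 306 = 1728*A*m + 306 = 306 + 1728*A*m)
r(-233, 92)/(-52678) = (306 + 1728*(-233)*92)/(-52678) = (306 - 37041408)*(-1/52678) = -37041102*(-1/52678) = 18520551/26339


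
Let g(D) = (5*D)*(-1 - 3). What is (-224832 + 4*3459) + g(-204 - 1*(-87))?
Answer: -208656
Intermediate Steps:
g(D) = -20*D (g(D) = (5*D)*(-4) = -20*D)
(-224832 + 4*3459) + g(-204 - 1*(-87)) = (-224832 + 4*3459) - 20*(-204 - 1*(-87)) = (-224832 + 13836) - 20*(-204 + 87) = -210996 - 20*(-117) = -210996 + 2340 = -208656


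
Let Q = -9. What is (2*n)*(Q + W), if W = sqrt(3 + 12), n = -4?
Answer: 72 - 8*sqrt(15) ≈ 41.016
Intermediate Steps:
W = sqrt(15) ≈ 3.8730
(2*n)*(Q + W) = (2*(-4))*(-9 + sqrt(15)) = -8*(-9 + sqrt(15)) = 72 - 8*sqrt(15)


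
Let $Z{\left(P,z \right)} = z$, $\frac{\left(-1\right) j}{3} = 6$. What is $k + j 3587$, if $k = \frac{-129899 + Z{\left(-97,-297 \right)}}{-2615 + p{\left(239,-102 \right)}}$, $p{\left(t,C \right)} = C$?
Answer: $- \frac{15935966}{247} \approx -64518.0$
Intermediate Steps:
$j = -18$ ($j = \left(-3\right) 6 = -18$)
$k = \frac{11836}{247}$ ($k = \frac{-129899 - 297}{-2615 - 102} = - \frac{130196}{-2717} = \left(-130196\right) \left(- \frac{1}{2717}\right) = \frac{11836}{247} \approx 47.919$)
$k + j 3587 = \frac{11836}{247} - 64566 = - \frac{15935966}{247}$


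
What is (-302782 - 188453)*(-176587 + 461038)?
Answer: -139732286985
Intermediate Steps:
(-302782 - 188453)*(-176587 + 461038) = -491235*284451 = -139732286985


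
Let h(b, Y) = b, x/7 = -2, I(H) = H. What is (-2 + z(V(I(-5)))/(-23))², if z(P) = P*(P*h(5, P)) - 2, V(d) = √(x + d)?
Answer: 2601/529 ≈ 4.9168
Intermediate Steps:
x = -14 (x = 7*(-2) = -14)
V(d) = √(-14 + d)
z(P) = -2 + 5*P² (z(P) = P*(P*5) - 2 = P*(5*P) - 2 = 5*P² - 2 = -2 + 5*P²)
(-2 + z(V(I(-5)))/(-23))² = (-2 + (-2 + 5*(√(-14 - 5))²)/(-23))² = (-2 + (-2 + 5*(√(-19))²)*(-1/23))² = (-2 + (-2 + 5*(I*√19)²)*(-1/23))² = (-2 + (-2 + 5*(-19))*(-1/23))² = (-2 + (-2 - 95)*(-1/23))² = (-2 - 97*(-1/23))² = (-2 + 97/23)² = (51/23)² = 2601/529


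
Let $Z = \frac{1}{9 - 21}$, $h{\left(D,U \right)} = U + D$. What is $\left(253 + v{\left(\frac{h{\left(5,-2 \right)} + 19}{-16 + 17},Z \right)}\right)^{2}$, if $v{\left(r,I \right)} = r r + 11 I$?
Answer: $\frac{78021889}{144} \approx 5.4182 \cdot 10^{5}$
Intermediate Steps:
$h{\left(D,U \right)} = D + U$
$Z = - \frac{1}{12}$ ($Z = \frac{1}{-12} = - \frac{1}{12} \approx -0.083333$)
$v{\left(r,I \right)} = r^{2} + 11 I$
$\left(253 + v{\left(\frac{h{\left(5,-2 \right)} + 19}{-16 + 17},Z \right)}\right)^{2} = \left(253 + \left(\left(\frac{\left(5 - 2\right) + 19}{-16 + 17}\right)^{2} + 11 \left(- \frac{1}{12}\right)\right)\right)^{2} = \left(253 - \left(\frac{11}{12} - \left(\frac{3 + 19}{1}\right)^{2}\right)\right)^{2} = \left(253 - \left(\frac{11}{12} - \left(22 \cdot 1\right)^{2}\right)\right)^{2} = \left(253 - \left(\frac{11}{12} - 22^{2}\right)\right)^{2} = \left(253 + \left(484 - \frac{11}{12}\right)\right)^{2} = \left(253 + \frac{5797}{12}\right)^{2} = \left(\frac{8833}{12}\right)^{2} = \frac{78021889}{144}$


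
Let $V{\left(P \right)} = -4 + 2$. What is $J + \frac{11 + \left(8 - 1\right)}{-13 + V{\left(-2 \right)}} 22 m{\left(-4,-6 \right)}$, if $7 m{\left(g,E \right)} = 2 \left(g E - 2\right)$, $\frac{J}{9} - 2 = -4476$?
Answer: $- \frac{1415118}{35} \approx -40432.0$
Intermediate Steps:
$J = -40266$ ($J = 18 + 9 \left(-4476\right) = 18 - 40284 = -40266$)
$m{\left(g,E \right)} = - \frac{4}{7} + \frac{2 E g}{7}$ ($m{\left(g,E \right)} = \frac{2 \left(g E - 2\right)}{7} = \frac{2 \left(E g - 2\right)}{7} = \frac{2 \left(-2 + E g\right)}{7} = \frac{-4 + 2 E g}{7} = - \frac{4}{7} + \frac{2 E g}{7}$)
$V{\left(P \right)} = -2$
$J + \frac{11 + \left(8 - 1\right)}{-13 + V{\left(-2 \right)}} 22 m{\left(-4,-6 \right)} = -40266 + \frac{11 + \left(8 - 1\right)}{-13 - 2} \cdot 22 \left(- \frac{4}{7} + \frac{2}{7} \left(-6\right) \left(-4\right)\right) = -40266 + \frac{11 + 7}{-15} \cdot 22 \left(- \frac{4}{7} + \frac{48}{7}\right) = -40266 + 18 \left(- \frac{1}{15}\right) 22 \cdot \frac{44}{7} = -40266 + \left(- \frac{6}{5}\right) 22 \cdot \frac{44}{7} = -40266 - \frac{5808}{35} = - \frac{1415118}{35}$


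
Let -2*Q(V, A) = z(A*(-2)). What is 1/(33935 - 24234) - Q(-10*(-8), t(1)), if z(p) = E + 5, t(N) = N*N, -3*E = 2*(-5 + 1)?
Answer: 223129/58206 ≈ 3.8334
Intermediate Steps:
E = 8/3 (E = -2*(-5 + 1)/3 = -2*(-4)/3 = -1/3*(-8) = 8/3 ≈ 2.6667)
t(N) = N**2
z(p) = 23/3 (z(p) = 8/3 + 5 = 23/3)
Q(V, A) = -23/6 (Q(V, A) = -1/2*23/3 = -23/6)
1/(33935 - 24234) - Q(-10*(-8), t(1)) = 1/(33935 - 24234) - 1*(-23/6) = 1/9701 + 23/6 = 223129/58206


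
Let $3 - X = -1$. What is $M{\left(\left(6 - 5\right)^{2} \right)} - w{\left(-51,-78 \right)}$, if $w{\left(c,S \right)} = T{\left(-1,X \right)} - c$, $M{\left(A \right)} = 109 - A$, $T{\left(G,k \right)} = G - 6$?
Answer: $64$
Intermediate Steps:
$X = 4$ ($X = 3 - -1 = 3 + 1 = 4$)
$T{\left(G,k \right)} = -6 + G$
$w{\left(c,S \right)} = -7 - c$ ($w{\left(c,S \right)} = \left(-6 - 1\right) - c = -7 - c$)
$M{\left(\left(6 - 5\right)^{2} \right)} - w{\left(-51,-78 \right)} = \left(109 - \left(6 - 5\right)^{2}\right) - \left(-7 - -51\right) = \left(109 - 1^{2}\right) - \left(-7 + 51\right) = \left(109 - 1\right) - 44 = 108 - 44 = 64$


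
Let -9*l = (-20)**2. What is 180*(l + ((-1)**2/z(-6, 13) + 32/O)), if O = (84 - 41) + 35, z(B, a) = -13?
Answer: -7940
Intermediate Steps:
O = 78 (O = 43 + 35 = 78)
l = -400/9 (l = -1/9*(-20)**2 = -1/9*400 = -400/9 ≈ -44.444)
180*(l + ((-1)**2/z(-6, 13) + 32/O)) = 180*(-400/9 + ((-1)**2/(-13) + 32/78)) = 180*(-400/9 + (1*(-1/13) + 32*(1/78))) = 180*(-400/9 + (-1/13 + 16/39)) = 180*(-400/9 + 1/3) = 180*(-397/9) = -7940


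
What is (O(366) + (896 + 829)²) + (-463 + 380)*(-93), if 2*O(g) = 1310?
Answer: 2983999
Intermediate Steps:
O(g) = 655 (O(g) = (½)*1310 = 655)
(O(366) + (896 + 829)²) + (-463 + 380)*(-93) = (655 + (896 + 829)²) + (-463 + 380)*(-93) = (655 + 1725²) - 83*(-93) = (655 + 2975625) + 7719 = 2976280 + 7719 = 2983999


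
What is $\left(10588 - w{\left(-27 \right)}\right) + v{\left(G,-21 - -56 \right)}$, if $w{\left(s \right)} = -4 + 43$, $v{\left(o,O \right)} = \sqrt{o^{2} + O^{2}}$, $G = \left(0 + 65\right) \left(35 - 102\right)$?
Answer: $10549 + 5 \sqrt{758690} \approx 14904.0$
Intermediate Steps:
$G = -4355$ ($G = 65 \left(-67\right) = -4355$)
$v{\left(o,O \right)} = \sqrt{O^{2} + o^{2}}$
$w{\left(s \right)} = 39$
$\left(10588 - w{\left(-27 \right)}\right) + v{\left(G,-21 - -56 \right)} = \left(10588 - 39\right) + \sqrt{\left(-21 - -56\right)^{2} + \left(-4355\right)^{2}} = \left(10588 - 39\right) + \sqrt{\left(-21 + 56\right)^{2} + 18966025} = 10549 + \sqrt{35^{2} + 18966025} = 10549 + \sqrt{1225 + 18966025} = 10549 + \sqrt{18967250} = 10549 + 5 \sqrt{758690}$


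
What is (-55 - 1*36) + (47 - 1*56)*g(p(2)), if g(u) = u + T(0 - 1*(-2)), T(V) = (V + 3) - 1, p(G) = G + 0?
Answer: -145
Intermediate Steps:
p(G) = G
T(V) = 2 + V (T(V) = (3 + V) - 1 = 2 + V)
g(u) = 4 + u (g(u) = u + (2 + (0 - 1*(-2))) = u + (2 + (0 + 2)) = u + (2 + 2) = u + 4 = 4 + u)
(-55 - 1*36) + (47 - 1*56)*g(p(2)) = (-55 - 1*36) + (47 - 1*56)*(4 + 2) = (-55 - 36) + (47 - 56)*6 = -91 - 9*6 = -91 - 54 = -145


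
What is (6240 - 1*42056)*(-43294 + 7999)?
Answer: 1264125720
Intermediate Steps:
(6240 - 1*42056)*(-43294 + 7999) = (6240 - 42056)*(-35295) = -35816*(-35295) = 1264125720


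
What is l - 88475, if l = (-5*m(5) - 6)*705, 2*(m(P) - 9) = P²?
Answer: -336985/2 ≈ -1.6849e+5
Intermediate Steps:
m(P) = 9 + P²/2
l = -160035/2 (l = (-5*(9 + (½)*5²) - 6)*705 = (-5*(9 + (½)*25) - 6)*705 = (-5*(9 + 25/2) - 6)*705 = (-5*43/2 - 6)*705 = (-215/2 - 6)*705 = -227/2*705 = -160035/2 ≈ -80018.)
l - 88475 = -160035/2 - 88475 = -336985/2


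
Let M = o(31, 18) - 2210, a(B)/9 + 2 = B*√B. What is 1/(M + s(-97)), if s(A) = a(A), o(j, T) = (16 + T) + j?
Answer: I/(3*(-721*I + 291*√97)) ≈ -2.7517e-5 + 0.00010938*I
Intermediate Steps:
o(j, T) = 16 + T + j
a(B) = -18 + 9*B^(3/2) (a(B) = -18 + 9*(B*√B) = -18 + 9*B^(3/2))
s(A) = -18 + 9*A^(3/2)
M = -2145 (M = (16 + 18 + 31) - 2210 = 65 - 2210 = -2145)
1/(M + s(-97)) = 1/(-2145 + (-18 + 9*(-97)^(3/2))) = 1/(-2145 + (-18 + 9*(-97*I*√97))) = 1/(-2145 + (-18 - 873*I*√97)) = 1/(-2163 - 873*I*√97)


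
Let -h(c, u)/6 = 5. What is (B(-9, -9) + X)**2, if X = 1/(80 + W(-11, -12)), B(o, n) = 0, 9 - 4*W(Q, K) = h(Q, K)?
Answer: 16/128881 ≈ 0.00012415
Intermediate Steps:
h(c, u) = -30 (h(c, u) = -6*5 = -30)
W(Q, K) = 39/4 (W(Q, K) = 9/4 - 1/4*(-30) = 9/4 + 15/2 = 39/4)
X = 4/359 (X = 1/(80 + 39/4) = 1/(359/4) = 4/359 ≈ 0.011142)
(B(-9, -9) + X)**2 = (0 + 4/359)**2 = (4/359)**2 = 16/128881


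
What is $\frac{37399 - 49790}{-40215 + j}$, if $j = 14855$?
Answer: $\frac{12391}{25360} \approx 0.4886$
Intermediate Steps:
$\frac{37399 - 49790}{-40215 + j} = \frac{37399 - 49790}{-40215 + 14855} = - \frac{12391}{-25360} = \left(-12391\right) \left(- \frac{1}{25360}\right) = \frac{12391}{25360}$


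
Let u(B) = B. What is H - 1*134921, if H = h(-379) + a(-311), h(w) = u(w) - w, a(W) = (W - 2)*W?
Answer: -37578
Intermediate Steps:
a(W) = W*(-2 + W) (a(W) = (-2 + W)*W = W*(-2 + W))
h(w) = 0 (h(w) = w - w = 0)
H = 97343 (H = 0 - 311*(-2 - 311) = 0 - 311*(-313) = 0 + 97343 = 97343)
H - 1*134921 = 97343 - 1*134921 = 97343 - 134921 = -37578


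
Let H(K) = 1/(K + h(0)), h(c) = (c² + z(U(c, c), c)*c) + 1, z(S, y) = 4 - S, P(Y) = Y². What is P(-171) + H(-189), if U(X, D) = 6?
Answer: 5497307/188 ≈ 29241.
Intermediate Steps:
h(c) = 1 + c² - 2*c (h(c) = (c² + (4 - 1*6)*c) + 1 = (c² + (4 - 6)*c) + 1 = (c² - 2*c) + 1 = 1 + c² - 2*c)
H(K) = 1/(1 + K) (H(K) = 1/(K + (1 + 0² - 2*0)) = 1/(K + (1 + 0 + 0)) = 1/(K + 1) = 1/(1 + K))
P(-171) + H(-189) = (-171)² + 1/(1 - 189) = 29241 + 1/(-188) = 29241 - 1/188 = 5497307/188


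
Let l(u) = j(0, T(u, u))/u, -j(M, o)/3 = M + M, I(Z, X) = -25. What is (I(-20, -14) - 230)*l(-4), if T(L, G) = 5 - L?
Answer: 0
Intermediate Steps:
j(M, o) = -6*M (j(M, o) = -3*(M + M) = -6*M)
l(u) = 0 (l(u) = (-6*0)/u = 0/u = 0)
(I(-20, -14) - 230)*l(-4) = (-25 - 230)*0 = -255*0 = 0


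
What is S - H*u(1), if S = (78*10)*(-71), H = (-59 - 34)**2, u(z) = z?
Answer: -64029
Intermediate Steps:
H = 8649 (H = (-93)**2 = 8649)
S = -55380 (S = 780*(-71) = -55380)
S - H*u(1) = -55380 - 8649 = -64029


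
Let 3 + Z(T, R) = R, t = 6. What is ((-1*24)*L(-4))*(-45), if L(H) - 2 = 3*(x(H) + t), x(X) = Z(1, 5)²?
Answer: 34560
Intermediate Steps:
Z(T, R) = -3 + R
x(X) = 4 (x(X) = (-3 + 5)² = 2² = 4)
L(H) = 32 (L(H) = 2 + 3*(4 + 6) = 2 + 3*10 = 2 + 30 = 32)
((-1*24)*L(-4))*(-45) = (-1*24*32)*(-45) = -24*32*(-45) = -768*(-45) = 34560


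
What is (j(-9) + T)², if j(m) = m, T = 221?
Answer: 44944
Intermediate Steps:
(j(-9) + T)² = (-9 + 221)² = 212² = 44944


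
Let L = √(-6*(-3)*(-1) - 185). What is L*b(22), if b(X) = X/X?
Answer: I*√203 ≈ 14.248*I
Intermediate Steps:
b(X) = 1
L = I*√203 (L = √(18*(-1) - 185) = √(-18 - 185) = √(-203) = I*√203 ≈ 14.248*I)
L*b(22) = (I*√203)*1 = I*√203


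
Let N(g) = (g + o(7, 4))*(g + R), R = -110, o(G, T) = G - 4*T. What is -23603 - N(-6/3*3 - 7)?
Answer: -26309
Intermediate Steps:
N(g) = (-110 + g)*(-9 + g) (N(g) = (g + (7 - 4*4))*(g - 110) = (g + (7 - 16))*(-110 + g) = (g - 9)*(-110 + g) = (-9 + g)*(-110 + g) = (-110 + g)*(-9 + g))
-23603 - N(-6/3*3 - 7) = -23603 - (990 + (-6/3*3 - 7)² - 119*(-6/3*3 - 7)) = -23603 - (990 + (-6*⅓*3 - 7)² - 119*(-6*⅓*3 - 7)) = -23603 - (990 + (-2*3 - 7)² - 119*(-2*3 - 7)) = -23603 - (990 + (-6 - 7)² - 119*(-6 - 7)) = -23603 - (990 + (-13)² - 119*(-13)) = -23603 - (990 + 169 + 1547) = -23603 - 1*2706 = -23603 - 2706 = -26309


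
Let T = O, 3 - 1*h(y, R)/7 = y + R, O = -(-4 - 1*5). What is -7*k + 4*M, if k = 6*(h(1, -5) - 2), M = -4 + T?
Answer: -1954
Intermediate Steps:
O = 9 (O = -(-4 - 5) = -1*(-9) = 9)
h(y, R) = 21 - 7*R - 7*y (h(y, R) = 21 - 7*(y + R) = 21 - 7*(R + y) = 21 + (-7*R - 7*y) = 21 - 7*R - 7*y)
T = 9
M = 5 (M = -4 + 9 = 5)
k = 282 (k = 6*((21 - 7*(-5) - 7*1) - 2) = 6*((21 + 35 - 7) - 2) = 6*(49 - 2) = 6*47 = 282)
-7*k + 4*M = -7*282 + 4*5 = -1974 + 20 = -1954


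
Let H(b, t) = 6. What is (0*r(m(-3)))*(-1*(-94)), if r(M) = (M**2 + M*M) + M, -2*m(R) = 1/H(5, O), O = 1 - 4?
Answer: 0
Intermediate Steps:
O = -3
m(R) = -1/12 (m(R) = -1/2/6 = -1/2*1/6 = -1/12)
r(M) = M + 2*M**2 (r(M) = (M**2 + M**2) + M = 2*M**2 + M = M + 2*M**2)
(0*r(m(-3)))*(-1*(-94)) = (0*(-(1 + 2*(-1/12))/12))*(-1*(-94)) = (0*(-(1 - 1/6)/12))*94 = (0*(-1/12*5/6))*94 = (0*(-5/72))*94 = 0*94 = 0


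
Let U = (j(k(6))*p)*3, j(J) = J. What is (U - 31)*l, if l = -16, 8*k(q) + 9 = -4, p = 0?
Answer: 496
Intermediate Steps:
k(q) = -13/8 (k(q) = -9/8 + (1/8)*(-4) = -9/8 - 1/2 = -13/8)
U = 0 (U = -13/8*0*3 = 0*3 = 0)
(U - 31)*l = (0 - 31)*(-16) = -31*(-16) = 496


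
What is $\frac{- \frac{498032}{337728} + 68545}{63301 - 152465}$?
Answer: $- \frac{1446816733}{1882073712} \approx -0.76874$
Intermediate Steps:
$\frac{- \frac{498032}{337728} + 68545}{63301 - 152465} = \frac{\left(-498032\right) \frac{1}{337728} + 68545}{-89164} = \left(- \frac{31127}{21108} + 68545\right) \left(- \frac{1}{89164}\right) = \frac{1446816733}{21108} \left(- \frac{1}{89164}\right) = - \frac{1446816733}{1882073712}$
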